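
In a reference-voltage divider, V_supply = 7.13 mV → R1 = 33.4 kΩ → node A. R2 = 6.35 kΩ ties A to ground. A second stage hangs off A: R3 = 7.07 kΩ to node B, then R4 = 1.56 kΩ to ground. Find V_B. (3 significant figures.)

Looking into the second stage from A: R3 + R4 = 8.630 kΩ appears in parallel with R2.
Effective lower resistance at A: R2 ‖ 8.630 = 3.658 kΩ.
So V_A = 7.13 × 0.09872 = 0.7038 mV.
Stage 2 is unloaded, so V_B = V_A · R4/(R3+R4) = 0.7038 × 1.56/8.630 = 0.1272 mV.

V_B ≈ 0.127 mV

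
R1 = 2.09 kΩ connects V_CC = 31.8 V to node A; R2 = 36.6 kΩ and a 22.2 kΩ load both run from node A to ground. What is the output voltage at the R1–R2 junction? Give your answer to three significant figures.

The load sits in parallel with R2, giving an effective lower resistance R2' = R2·R_L/(R2+R_L) = 13.82 kΩ.
Voltage divider with the loaded lower leg: V_out = 31.8 × 13.82/(2.09 + 13.82) = 31.8 × 0.8686 = 27.62 V.
(Unloaded it would be 30.1 V; the load pulls it down.)

V_out ≈ 27.6 V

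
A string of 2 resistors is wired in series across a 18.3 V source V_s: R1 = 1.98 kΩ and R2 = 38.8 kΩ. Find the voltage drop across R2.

Total series resistance ΣR = 1.98 + 38.8 = 40.78 kΩ.
Voltage divider: V = V_s · (38.80 / 40.78) = 18.3 × 0.9514 = 17.41 V.

V ≈ 17.4 V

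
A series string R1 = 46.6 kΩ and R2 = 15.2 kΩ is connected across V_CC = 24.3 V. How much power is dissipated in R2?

P ≈ 2.35 mW

ΣR = 61.80 kΩ → I = 24.3/61.80 = 0.3932 mA.
P(R2) = I²·R2 = (0.3932)² × 15.2 = 2.350 mW.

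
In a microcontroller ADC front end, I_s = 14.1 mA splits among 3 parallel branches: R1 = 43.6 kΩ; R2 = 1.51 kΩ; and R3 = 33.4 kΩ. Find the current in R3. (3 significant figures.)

I ≈ 0.590 mA

Conductances: ΣG = 1/43.6 + 1/1.51 + 1/33.4 = 0.7151 (1/kΩ).
Current divider: I(R3) = I_s · G_k/ΣG = 14.1 × (0.02994/0.7151) = 14.1 × 0.04187 = 0.5903 mA.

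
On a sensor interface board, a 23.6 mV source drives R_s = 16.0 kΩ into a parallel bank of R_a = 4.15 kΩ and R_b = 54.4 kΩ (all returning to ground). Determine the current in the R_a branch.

Parallel bank: R_p = 1/(1/4.15 + 1/54.4) = 3.856 kΩ.
V_A by voltage divider: V_A = 23.6 × 3.856/(16.0 + 3.856) = 4.583 mV.
I(R_a) = V_A / R_a = 4.583/4.15 = 1.104 µA.
(Check via current divider: I_total = 1.189 µA; share G_k/ΣG = 0.9291 → same result.)

I ≈ 1.10 µA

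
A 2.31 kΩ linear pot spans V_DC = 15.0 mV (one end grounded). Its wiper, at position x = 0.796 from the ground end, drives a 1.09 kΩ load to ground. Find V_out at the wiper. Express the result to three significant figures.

Lower segment x·R_p = 1.839 kΩ; upper segment (1−x)·R_p = 0.4712 kΩ.
Lower segment in parallel with the load: 1.839 ‖ 1.09 = 0.6843 kΩ.
V_out = 15.0 × 0.6843/(0.4712 + 0.6843) = 8.883 mV.

V_out ≈ 8.88 mV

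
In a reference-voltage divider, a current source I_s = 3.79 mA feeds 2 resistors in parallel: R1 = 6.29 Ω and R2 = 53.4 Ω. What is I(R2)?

Two-branch current divider: I_k = I_s · R_other/(R_1 + R_2).
I(R2) = 3.79 × 6.29/(6.29 + 53.4) = 3.79 × 0.1054 = 0.3994 mA.

I ≈ 0.399 mA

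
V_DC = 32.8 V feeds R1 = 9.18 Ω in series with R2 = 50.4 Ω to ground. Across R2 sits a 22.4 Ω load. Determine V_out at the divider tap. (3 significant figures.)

V_out ≈ 20.6 V

R2 ‖ R_L = (50.4 × 22.4)/(50.4 + 22.4) = 15.51 Ω.
Then V_out = V_DC · R2'/(R1 + R2') = 32.8 × 15.51/24.69 = 20.60 V.
(Unloaded it would be 27.7 V; the load pulls it down.)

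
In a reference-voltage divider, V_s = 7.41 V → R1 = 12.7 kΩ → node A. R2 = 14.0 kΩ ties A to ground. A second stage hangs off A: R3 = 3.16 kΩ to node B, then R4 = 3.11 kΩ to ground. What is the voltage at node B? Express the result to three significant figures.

V_B ≈ 0.935 V

The second stage (R3 + R4 = 6.270 kΩ) loads node A in parallel with R2.
R2 ‖ (R3+R4) = 4.331 kΩ.
First divider: V_A = V_s · 4.331/(12.7 + 4.331) = 1.884 V.
V_B = V_A × 0.4960 = 0.9346 V.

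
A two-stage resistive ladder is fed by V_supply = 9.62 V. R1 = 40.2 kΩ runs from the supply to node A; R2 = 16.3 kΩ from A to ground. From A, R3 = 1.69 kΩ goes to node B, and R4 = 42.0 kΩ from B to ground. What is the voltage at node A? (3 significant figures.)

Node A sees R2 in parallel with the series input of stage 2, R3 + R4 = 43.69 kΩ.
Effective lower resistance at A: R2 ‖ 43.69 = 11.87 kΩ.
V_A = 9.62 × 11.87/(40.2 + 11.87) = 2.193 V.

V_A ≈ 2.19 V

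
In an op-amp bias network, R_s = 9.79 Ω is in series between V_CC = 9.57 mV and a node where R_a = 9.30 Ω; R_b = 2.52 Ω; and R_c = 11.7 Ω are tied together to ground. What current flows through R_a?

I ≈ 0.152 mA

Combine the parallel branches: R_p = (1/9.30 + 1/2.52 + 1/11.7)⁻¹ = 1.695 Ω.
Node voltage V_A = V_CC · R_p/(R_s + R_p) = 9.57 × 0.1476 = 1.413 mV.
I(R_a) = V_A / R_a = 1.413/9.30 = 0.1519 mA.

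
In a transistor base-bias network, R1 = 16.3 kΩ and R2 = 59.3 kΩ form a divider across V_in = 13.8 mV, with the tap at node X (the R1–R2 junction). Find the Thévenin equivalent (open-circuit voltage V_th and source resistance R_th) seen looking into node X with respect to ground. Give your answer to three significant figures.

With X open, the divider is unloaded: V_th = 13.8 × 59.3/75.60 = 10.82 mV.
Zeroing V_in shorts the top of R1 to ground, so R_th = R1 ‖ R2 = 12.79 kΩ.

V_th ≈ 10.8 mV, R_th ≈ 12.8 kΩ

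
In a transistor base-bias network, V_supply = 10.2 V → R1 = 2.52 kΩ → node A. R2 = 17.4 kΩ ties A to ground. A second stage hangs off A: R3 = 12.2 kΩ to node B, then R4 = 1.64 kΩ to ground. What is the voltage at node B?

Node A sees R2 in parallel with the series input of stage 2, R3 + R4 = 13.84 kΩ.
R2 ‖ (R3+R4) = 7.709 kΩ.
V_A = 10.2 × 7.709/(2.52 + 7.709) = 7.687 V.
Stage 2 is unloaded, so V_B = V_A · R4/(R3+R4) = 7.687 × 1.64/13.84 = 0.9109 V.

V_B ≈ 0.911 V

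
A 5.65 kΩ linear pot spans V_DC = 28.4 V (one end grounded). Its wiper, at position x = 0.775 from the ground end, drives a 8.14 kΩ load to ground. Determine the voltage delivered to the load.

V_out ≈ 19.6 V

The pot divides into 1.271 kΩ above the wiper and 4.379 kΩ below.
(x·R_p) ‖ R_L = 2.847 kΩ.
Then V_out = V_DC · 2.847/(1.271 + 2.847) = 19.63 V.
(Unloaded: V_out = x·V_DC = 22.0 V.)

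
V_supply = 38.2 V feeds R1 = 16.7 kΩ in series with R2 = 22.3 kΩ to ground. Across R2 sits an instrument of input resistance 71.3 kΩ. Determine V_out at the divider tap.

The load sits in parallel with R2, giving an effective lower resistance R2' = R2·R_L/(R2+R_L) = 16.99 kΩ.
Then V_out = V_supply · R2'/(R1 + R2') = 38.2 × 16.99/33.69 = 19.26 V.

V_out ≈ 19.3 V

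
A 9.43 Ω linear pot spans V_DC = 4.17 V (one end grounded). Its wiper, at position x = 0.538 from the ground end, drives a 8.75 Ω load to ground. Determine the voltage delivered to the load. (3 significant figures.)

V_out ≈ 1.77 V

The pot divides into 4.357 Ω above the wiper and 5.073 Ω below.
Lower segment in parallel with the load: 5.073 ‖ 8.75 = 3.211 Ω.
Then V_out = V_DC · 3.211/(4.357 + 3.211) = 1.769 V.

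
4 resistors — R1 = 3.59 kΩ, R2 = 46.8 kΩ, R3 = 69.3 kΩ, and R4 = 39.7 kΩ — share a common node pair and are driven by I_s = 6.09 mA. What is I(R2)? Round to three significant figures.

ΣG = 1/3.59 + 1/46.8 + 1/69.3 + 1/39.7 = 0.3395.
Current divider: I(R2) = I_s · G_k/ΣG = 6.09 × (0.02137/0.3395) = 6.09 × 0.06293 = 0.3833 mA.

I ≈ 0.383 mA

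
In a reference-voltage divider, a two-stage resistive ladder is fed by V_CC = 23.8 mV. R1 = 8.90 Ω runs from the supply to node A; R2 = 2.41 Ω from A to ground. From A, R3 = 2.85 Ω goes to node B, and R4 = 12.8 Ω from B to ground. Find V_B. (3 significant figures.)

V_B ≈ 3.70 mV

The second stage (R3 + R4 = 15.65 Ω) loads node A in parallel with R2.
Effective lower resistance at A: R2 ‖ 15.65 = 2.088 Ω.
V_A = 23.8 × 2.088/(8.90 + 2.088) = 4.523 mV.
V_B = V_A × 0.8179 = 3.700 mV.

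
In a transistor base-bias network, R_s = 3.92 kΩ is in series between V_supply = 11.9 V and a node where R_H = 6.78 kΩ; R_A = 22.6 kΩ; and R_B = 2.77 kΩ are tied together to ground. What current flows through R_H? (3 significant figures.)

Combine the parallel branches: R_p = (1/6.78 + 1/22.6 + 1/2.77)⁻¹ = 1.809 kΩ.
V_A by voltage divider: V_A = 11.9 × 1.809/(3.92 + 1.809) = 3.758 V.
Branch current I = V_A/R_H = 3.758/6.78 = 0.5542 mA.

I ≈ 0.554 mA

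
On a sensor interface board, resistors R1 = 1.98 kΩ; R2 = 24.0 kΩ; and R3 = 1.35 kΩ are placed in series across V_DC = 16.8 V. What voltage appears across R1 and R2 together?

V ≈ 16.0 V

Series total: ΣR = 1.98 + 24.0 + 1.35 = 27.33 kΩ.
R_{R1..R2} = 1.98 + 24.0 = 25.98 kΩ.
By the voltage-divider rule, V = 16.8 × 25.98/27.33 = 15.97 V.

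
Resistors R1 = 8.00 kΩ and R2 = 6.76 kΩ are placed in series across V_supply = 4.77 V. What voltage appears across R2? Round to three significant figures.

V ≈ 2.18 V

ΣR = 8.00 + 6.76 = 14.76 kΩ.
Voltage divider: V = V_supply · (6.760 / 14.76) = 4.77 × 0.4580 = 2.185 V.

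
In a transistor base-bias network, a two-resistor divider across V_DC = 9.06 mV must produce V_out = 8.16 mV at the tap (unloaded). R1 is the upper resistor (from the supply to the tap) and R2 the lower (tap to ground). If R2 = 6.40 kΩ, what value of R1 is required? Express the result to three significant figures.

V_out/V_DC = R2/(R1+R2) = 0.9007.
R1 = R2·(1/k − 1) = 6.40 × 0.1103 = 0.7059 kΩ.

R1 ≈ 0.706 kΩ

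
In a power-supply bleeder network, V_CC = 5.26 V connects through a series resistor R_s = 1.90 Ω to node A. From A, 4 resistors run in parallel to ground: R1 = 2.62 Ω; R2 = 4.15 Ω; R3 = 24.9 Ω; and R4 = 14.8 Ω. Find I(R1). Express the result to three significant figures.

I ≈ 0.841 A

Combine the parallel branches: R_p = (1/2.62 + 1/4.15 + 1/24.9 + 1/14.8)⁻¹ = 1.369 Ω.
Node voltage V_A = V_CC · R_p/(R_s + R_p) = 5.26 × 0.4188 = 2.203 V.
I(R1) = V_A / R1 = 2.203/2.62 = 0.8408 A.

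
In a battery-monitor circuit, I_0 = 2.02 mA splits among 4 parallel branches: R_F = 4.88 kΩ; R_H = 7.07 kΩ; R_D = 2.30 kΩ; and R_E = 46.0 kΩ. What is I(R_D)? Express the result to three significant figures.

I ≈ 1.09 mA

Conductances: ΣG = 1/4.88 + 1/7.07 + 1/2.30 + 1/46.0 = 0.8029 (1/kΩ).
R_D takes the fraction G_k/ΣG = 0.4348/0.8029 = 0.5415, so I = 2.02 × 0.5415 = 1.094 mA.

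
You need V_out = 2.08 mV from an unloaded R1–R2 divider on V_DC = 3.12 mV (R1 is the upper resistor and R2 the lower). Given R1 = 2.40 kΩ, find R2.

R2 ≈ 4.80 kΩ

The divider ratio is R2/(R1+R2) = 2.08/3.12 = 0.6667.
Rearranging, R2 = R1·k/(1−k) = 2.40 × 2.000 = 4.800 kΩ.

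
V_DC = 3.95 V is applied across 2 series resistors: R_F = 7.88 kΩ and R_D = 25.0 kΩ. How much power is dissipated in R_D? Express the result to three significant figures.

P ≈ 0.361 mW

The common current is I = 3.95/32.88 = 0.1201 mA.
P = I²R = 0.01443 × 25.0 = 0.3608 mW.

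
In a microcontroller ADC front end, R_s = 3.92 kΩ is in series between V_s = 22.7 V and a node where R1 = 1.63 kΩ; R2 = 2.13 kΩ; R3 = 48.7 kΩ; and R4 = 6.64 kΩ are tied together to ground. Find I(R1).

I ≈ 2.35 mA

Combine the parallel branches: R_p = (1/1.63 + 1/2.13 + 1/48.7 + 1/6.64)⁻¹ = 0.7974 kΩ.
V_A = 22.7 × 0.7974/4.717 = 3.837 V.
I(R1) = V_A / R1 = 3.837/1.63 = 2.354 mA.
(Equivalently: I_total = 4.812 mA, then current-divider fraction G_k/ΣG = 0.4892.)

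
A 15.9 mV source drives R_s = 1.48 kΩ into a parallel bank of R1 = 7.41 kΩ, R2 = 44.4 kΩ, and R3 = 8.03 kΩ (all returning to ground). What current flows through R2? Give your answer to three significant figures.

Combine the parallel branches: R_p = (1/7.41 + 1/44.4 + 1/8.03)⁻¹ = 3.546 kΩ.
V_A by voltage divider: V_A = 15.9 × 3.546/(1.48 + 3.546) = 11.22 mV.
I(R2) = V_A / R2 = 11.22/44.4 = 0.2527 µA.

I ≈ 0.253 µA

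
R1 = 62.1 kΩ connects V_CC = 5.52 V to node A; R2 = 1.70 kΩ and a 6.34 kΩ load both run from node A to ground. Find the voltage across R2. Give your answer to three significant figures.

The load sits in parallel with R2, giving an effective lower resistance R2' = R2·R_L/(R2+R_L) = 1.341 kΩ.
Voltage divider with the loaded lower leg: V_out = 5.52 × 1.341/(62.1 + 1.341) = 5.52 × 0.02113 = 0.1166 V.
(Unloaded it would be 0.147 V; the load pulls it down.)

V_out ≈ 0.117 V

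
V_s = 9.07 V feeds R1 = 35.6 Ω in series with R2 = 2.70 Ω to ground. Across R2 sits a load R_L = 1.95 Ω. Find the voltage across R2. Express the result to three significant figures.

V_out ≈ 0.280 V

The load sits in parallel with R2, giving an effective lower resistance R2' = R2·R_L/(R2+R_L) = 1.132 Ω.
Now apply the divider: V_out = 9.07 × 0.03082 = 0.2796 V.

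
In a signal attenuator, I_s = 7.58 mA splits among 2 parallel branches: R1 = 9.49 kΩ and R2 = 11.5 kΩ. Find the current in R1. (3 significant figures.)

I ≈ 4.15 mA

For two parallel branches, I_k = I_s · (other R)/(sum of R).
So I = 7.58 × 11.5/20.99 = 4.153 mA.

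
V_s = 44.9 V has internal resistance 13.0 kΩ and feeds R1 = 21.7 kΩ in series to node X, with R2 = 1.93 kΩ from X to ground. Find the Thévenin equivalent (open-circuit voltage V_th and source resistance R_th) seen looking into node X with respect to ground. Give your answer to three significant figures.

R1' = 13.0 + 21.7 = 34.70 kΩ (source resistance + R1).
V_th is the unloaded tap voltage: V_s · R2/(R1'+R2) = 44.9 × 0.05269 = 2.366 V.
Looking into X with the source shorted: R_th = R1'·R2/(R1'+R2) = 34.70 × 1.93/36.63 = 1.828 kΩ.

V_th ≈ 2.37 V, R_th ≈ 1.83 kΩ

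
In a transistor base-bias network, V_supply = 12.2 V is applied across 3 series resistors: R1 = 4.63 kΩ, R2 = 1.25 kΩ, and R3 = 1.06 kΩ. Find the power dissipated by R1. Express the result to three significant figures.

Series current I = V_supply/ΣR = 12.2/6.940 = 1.758 mA.
V(R1) = I·R = 8.139 V; P = V·I = 8.139 × 1.758 = 14.31 mW.

P ≈ 14.3 mW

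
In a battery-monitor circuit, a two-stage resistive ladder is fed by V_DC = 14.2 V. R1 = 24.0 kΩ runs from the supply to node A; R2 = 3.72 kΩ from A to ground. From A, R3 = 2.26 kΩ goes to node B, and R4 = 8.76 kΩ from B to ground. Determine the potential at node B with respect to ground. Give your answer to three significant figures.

V_B ≈ 1.17 V

Node A sees R2 in parallel with the series input of stage 2, R3 + R4 = 11.02 kΩ.
R2 ‖ (R3+R4) = 2.781 kΩ.
So V_A = 14.2 × 0.1038 = 1.475 V.
Stage 2 is unloaded, so V_B = V_A · R4/(R3+R4) = 1.475 × 8.76/11.02 = 1.172 V.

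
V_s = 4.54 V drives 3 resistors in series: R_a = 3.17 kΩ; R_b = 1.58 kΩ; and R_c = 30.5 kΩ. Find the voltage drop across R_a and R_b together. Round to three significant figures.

Total series resistance ΣR = 3.17 + 1.58 + 30.5 = 35.25 kΩ.
R_{R_a..R_b} = 3.17 + 1.58 = 4.750 kΩ.
Voltage divider: V = V_s · (4.750 / 35.25) = 4.54 × 0.1348 = 0.6118 V.

V ≈ 0.612 V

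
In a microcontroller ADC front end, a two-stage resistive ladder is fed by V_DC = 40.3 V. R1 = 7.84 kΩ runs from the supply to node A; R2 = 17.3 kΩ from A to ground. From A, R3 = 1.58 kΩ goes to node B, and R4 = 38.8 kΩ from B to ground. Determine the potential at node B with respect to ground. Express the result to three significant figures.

Looking into the second stage from A: R3 + R4 = 40.38 kΩ appears in parallel with R2.
R2 ‖ (R3+R4) = 12.11 kΩ.
First divider: V_A = V_DC · 12.11/(7.84 + 12.11) = 24.46 V.
Then the unloaded second divider: V_B = V_A × R4/(R3+R4) = 24.46 × 0.9609 = 23.51 V.

V_B ≈ 23.5 V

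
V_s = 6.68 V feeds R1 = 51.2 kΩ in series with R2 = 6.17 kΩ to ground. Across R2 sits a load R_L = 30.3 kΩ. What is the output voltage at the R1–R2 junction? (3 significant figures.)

V_out ≈ 0.608 V

R2 ‖ R_L = (6.17 × 30.3)/(6.17 + 30.3) = 5.126 kΩ.
Now apply the divider: V_out = 6.68 × 0.09101 = 0.6079 V.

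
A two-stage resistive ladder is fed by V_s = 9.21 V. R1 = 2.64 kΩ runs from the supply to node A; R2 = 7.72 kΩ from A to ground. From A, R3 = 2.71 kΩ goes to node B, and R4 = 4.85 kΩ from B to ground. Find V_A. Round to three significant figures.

Looking into the second stage from A: R3 + R4 = 7.560 kΩ appears in parallel with R2.
R2 ‖ (R3+R4) = 3.820 kΩ.
V_A = 9.21 × 3.820/(2.64 + 3.820) = 5.446 V.

V_A ≈ 5.45 V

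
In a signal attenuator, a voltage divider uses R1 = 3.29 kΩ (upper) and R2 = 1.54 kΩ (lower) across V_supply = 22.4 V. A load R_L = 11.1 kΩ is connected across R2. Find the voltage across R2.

First combine the lower leg with the load: R2 ‖ R_L = 1.352 kΩ.
Now apply the divider: V_out = 22.4 × 0.2913 = 6.525 V.

V_out ≈ 6.53 V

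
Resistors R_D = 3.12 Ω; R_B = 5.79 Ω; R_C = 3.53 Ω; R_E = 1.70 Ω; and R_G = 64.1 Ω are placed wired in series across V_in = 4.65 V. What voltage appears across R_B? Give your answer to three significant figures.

ΣR = 3.12 + 5.79 + 3.53 + 1.70 + 64.1 = 78.24 Ω.
V = V_in · R/ΣR = 4.65 × 0.07400 = 0.3441 V.

V ≈ 0.344 V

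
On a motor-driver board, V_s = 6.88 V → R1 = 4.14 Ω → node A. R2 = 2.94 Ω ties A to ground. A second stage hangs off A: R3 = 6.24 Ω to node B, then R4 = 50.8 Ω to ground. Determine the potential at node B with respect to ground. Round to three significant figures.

Node A sees R2 in parallel with the series input of stage 2, R3 + R4 = 57.04 Ω.
Effective lower resistance at A: R2 ‖ 57.04 = 2.796 Ω.
So V_A = 6.88 × 0.4031 = 2.773 V.
V_B = V_A × 0.8906 = 2.470 V.

V_B ≈ 2.47 V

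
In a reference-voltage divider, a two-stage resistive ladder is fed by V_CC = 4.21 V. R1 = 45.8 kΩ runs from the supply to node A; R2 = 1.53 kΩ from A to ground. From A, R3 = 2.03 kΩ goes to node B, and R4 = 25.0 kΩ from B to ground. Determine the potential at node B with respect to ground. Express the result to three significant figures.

V_B ≈ 0.119 V

The second stage (R3 + R4 = 27.03 kΩ) loads node A in parallel with R2.
R2 ‖ (R3+R4) = 1.448 kΩ.
V_A = 4.21 × 1.448/(45.8 + 1.448) = 0.1290 V.
Stage 2 is unloaded, so V_B = V_A · R4/(R3+R4) = 0.1290 × 25.0/27.03 = 0.1193 V.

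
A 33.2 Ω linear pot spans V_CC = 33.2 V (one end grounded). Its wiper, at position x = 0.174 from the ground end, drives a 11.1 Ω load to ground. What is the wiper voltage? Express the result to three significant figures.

V_out ≈ 4.04 V

Split the track: R_lower = x·R_p = 5.777 Ω, R_upper = (1−x)·R_p = 27.42 Ω.
R_L loads the lower segment: effective lower R = 3.799 Ω.
Then V_out = V_CC · 3.799/(27.42 + 3.799) = 4.040 V.
(Unloaded: V_out = x·V_CC = 5.78 V.)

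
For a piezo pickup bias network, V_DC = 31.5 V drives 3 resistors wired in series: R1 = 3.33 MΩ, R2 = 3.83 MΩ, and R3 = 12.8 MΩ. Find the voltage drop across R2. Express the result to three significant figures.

ΣR = 3.33 + 3.83 + 12.8 = 19.96 MΩ.
By the voltage-divider rule, V = 31.5 × 3.830/19.96 = 6.044 V.

V ≈ 6.04 V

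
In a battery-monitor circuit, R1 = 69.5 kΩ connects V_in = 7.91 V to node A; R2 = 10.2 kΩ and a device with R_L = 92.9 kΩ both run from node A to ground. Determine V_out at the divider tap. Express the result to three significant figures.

The load sits in parallel with R2, giving an effective lower resistance R2' = R2·R_L/(R2+R_L) = 9.191 kΩ.
Now apply the divider: V_out = 7.91 × 0.1168 = 0.9239 V.

V_out ≈ 0.924 V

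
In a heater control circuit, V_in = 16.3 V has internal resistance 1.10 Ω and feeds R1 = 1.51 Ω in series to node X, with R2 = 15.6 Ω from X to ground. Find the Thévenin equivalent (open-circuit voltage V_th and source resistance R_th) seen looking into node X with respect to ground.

R1' = 1.10 + 1.51 = 2.610 Ω (source resistance + R1).
Open-circuit (no load on X): V_th = V_in · R2/(R1' + R2) = 16.3 × 15.6/(2.610 + 15.6) = 13.96 V.
With V_in suppressed (replaced by a short), R_th = R1' ‖ R2 = (2.610 × 15.6)/(2.610 + 15.6) = 2.236 Ω.

V_th ≈ 14.0 V, R_th ≈ 2.24 Ω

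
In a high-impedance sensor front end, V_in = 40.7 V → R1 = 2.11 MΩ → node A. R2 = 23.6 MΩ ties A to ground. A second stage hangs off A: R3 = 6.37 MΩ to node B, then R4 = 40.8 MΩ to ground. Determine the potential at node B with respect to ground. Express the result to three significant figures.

Node A sees R2 in parallel with the series input of stage 2, R3 + R4 = 47.17 MΩ.
R2 ‖ (R3+R4) = 15.73 MΩ.
So V_A = 40.7 × 0.8817 = 35.89 V.
Then the unloaded second divider: V_B = V_A × R4/(R3+R4) = 35.89 × 0.8650 = 31.04 V.

V_B ≈ 31.0 V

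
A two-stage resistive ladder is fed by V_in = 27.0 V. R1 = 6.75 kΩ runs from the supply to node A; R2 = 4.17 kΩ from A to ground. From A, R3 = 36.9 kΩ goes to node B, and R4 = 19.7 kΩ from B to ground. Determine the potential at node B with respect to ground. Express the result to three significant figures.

V_B ≈ 3.43 V

Node A sees R2 in parallel with the series input of stage 2, R3 + R4 = 56.60 kΩ.
R2 ‖ (R3+R4) = 3.884 kΩ.
So V_A = 27.0 × 0.3652 = 9.861 V.
Then the unloaded second divider: V_B = V_A × R4/(R3+R4) = 9.861 × 0.3481 = 3.432 V.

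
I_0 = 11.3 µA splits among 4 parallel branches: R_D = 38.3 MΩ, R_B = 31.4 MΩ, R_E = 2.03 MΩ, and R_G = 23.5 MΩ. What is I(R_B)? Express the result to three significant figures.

Total conductance ΣG = 1/38.3 + 1/31.4 + 1/2.03 + 1/23.5 = 0.5931 (units of 1/MΩ).
By the current-divider rule, I = I_0 · G_k/ΣG = 11.3 × 0.05369 = 0.6067 µA.

I ≈ 0.607 µA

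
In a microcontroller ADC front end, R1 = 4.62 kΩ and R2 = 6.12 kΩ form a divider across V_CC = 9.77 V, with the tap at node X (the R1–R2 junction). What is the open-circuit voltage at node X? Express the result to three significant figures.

With X open, the divider is unloaded: V_th = 9.77 × 6.12/10.74 = 5.567 V.

V_th ≈ 5.57 V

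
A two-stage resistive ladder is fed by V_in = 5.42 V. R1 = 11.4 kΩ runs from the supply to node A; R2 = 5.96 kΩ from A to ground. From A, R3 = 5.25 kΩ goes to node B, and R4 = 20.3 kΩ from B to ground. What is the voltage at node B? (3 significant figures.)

The second stage (R3 + R4 = 25.55 kΩ) loads node A in parallel with R2.
Effective lower resistance at A: R2 ‖ 25.55 = 4.833 kΩ.
V_A = 5.42 × 4.833/(11.4 + 4.833) = 1.614 V.
Then the unloaded second divider: V_B = V_A × R4/(R3+R4) = 1.614 × 0.7945 = 1.282 V.

V_B ≈ 1.28 V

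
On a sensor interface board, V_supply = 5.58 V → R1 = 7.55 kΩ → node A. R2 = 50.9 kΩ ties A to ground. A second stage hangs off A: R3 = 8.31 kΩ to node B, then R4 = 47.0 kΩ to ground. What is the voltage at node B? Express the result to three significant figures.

Node A sees R2 in parallel with the series input of stage 2, R3 + R4 = 55.31 kΩ.
Effective lower resistance at A: R2 ‖ 55.31 = 26.51 kΩ.
So V_A = 5.58 × 0.7783 = 4.343 V.
Then the unloaded second divider: V_B = V_A × R4/(R3+R4) = 4.343 × 0.8498 = 3.690 V.

V_B ≈ 3.69 V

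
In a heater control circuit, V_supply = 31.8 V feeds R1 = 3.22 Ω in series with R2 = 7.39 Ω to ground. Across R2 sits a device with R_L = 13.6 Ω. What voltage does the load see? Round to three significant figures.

V_out ≈ 19.0 V

The load sits in parallel with R2, giving an effective lower resistance R2' = R2·R_L/(R2+R_L) = 4.788 Ω.
Now apply the divider: V_out = 31.8 × 0.5979 = 19.01 V.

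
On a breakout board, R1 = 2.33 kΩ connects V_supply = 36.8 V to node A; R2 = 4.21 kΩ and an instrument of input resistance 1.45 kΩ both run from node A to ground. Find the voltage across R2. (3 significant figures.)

R2 ‖ R_L = (4.21 × 1.45)/(4.21 + 1.45) = 1.079 kΩ.
Voltage divider with the loaded lower leg: V_out = 36.8 × 1.079/(2.33 + 1.079) = 36.8 × 0.3164 = 11.64 V.

V_out ≈ 11.6 V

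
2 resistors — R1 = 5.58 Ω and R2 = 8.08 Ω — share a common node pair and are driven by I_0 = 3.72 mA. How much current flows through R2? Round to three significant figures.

Two-branch current divider: I_k = I_0 · R_other/(R_1 + R_2).
I(R2) = 3.72 × 5.58/(5.58 + 8.08) = 3.72 × 0.4085 = 1.520 mA.

I ≈ 1.52 mA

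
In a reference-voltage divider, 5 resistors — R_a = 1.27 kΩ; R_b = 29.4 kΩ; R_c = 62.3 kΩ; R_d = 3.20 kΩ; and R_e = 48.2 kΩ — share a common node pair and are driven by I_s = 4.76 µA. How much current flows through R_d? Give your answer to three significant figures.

Total conductance ΣG = 1/1.27 + 1/29.4 + 1/62.3 + 1/3.20 + 1/48.2 = 1.171 (units of 1/kΩ).
R_d takes the fraction G_k/ΣG = 0.3125/1.171 = 0.2669, so I = 4.76 × 0.2669 = 1.271 µA.

I ≈ 1.27 µA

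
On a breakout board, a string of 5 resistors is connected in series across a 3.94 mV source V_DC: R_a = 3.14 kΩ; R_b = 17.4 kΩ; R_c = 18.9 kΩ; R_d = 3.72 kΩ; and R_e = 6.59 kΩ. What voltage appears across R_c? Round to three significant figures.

Total series resistance ΣR = 3.14 + 17.4 + 18.9 + 3.72 + 6.59 = 49.75 kΩ.
By the voltage-divider rule, V = 3.94 × 18.90/49.75 = 1.497 mV.

V ≈ 1.50 mV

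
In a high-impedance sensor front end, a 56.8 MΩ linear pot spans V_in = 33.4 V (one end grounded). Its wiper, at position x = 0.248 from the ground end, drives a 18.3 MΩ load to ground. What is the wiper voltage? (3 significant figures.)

V_out ≈ 5.25 V

Lower segment x·R_p = 14.09 MΩ; upper segment (1−x)·R_p = 42.71 MΩ.
Lower segment in parallel with the load: 14.09 ‖ 18.3 = 7.960 MΩ.
V_out = 33.4 × 7.960/(42.71 + 7.960) = 5.246 V.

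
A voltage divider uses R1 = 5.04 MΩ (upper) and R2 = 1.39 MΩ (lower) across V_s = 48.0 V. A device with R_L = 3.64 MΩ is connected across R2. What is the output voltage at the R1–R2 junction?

The load sits in parallel with R2, giving an effective lower resistance R2' = R2·R_L/(R2+R_L) = 1.006 MΩ.
Voltage divider with the loaded lower leg: V_out = 48.0 × 1.006/(5.04 + 1.006) = 48.0 × 0.1664 = 7.986 V.

V_out ≈ 7.99 V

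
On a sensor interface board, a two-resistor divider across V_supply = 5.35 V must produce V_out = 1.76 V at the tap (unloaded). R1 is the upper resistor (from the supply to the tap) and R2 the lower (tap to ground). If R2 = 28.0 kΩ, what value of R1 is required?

R1 ≈ 57.1 kΩ

V_out/V_supply = R2/(R1+R2) = 0.3290.
R1 = R2·(1/k − 1) = 28.0 × 2.040 = 57.11 kΩ.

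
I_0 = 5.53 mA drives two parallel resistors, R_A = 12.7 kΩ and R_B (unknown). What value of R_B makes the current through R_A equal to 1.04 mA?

The fraction through R_A equals R_B/(R_A+R_B).
With f = 0.1881, R_B = R_A · f/(1−f) = 12.7 × 0.2316 = 2.942 kΩ.

R_B ≈ 2.94 kΩ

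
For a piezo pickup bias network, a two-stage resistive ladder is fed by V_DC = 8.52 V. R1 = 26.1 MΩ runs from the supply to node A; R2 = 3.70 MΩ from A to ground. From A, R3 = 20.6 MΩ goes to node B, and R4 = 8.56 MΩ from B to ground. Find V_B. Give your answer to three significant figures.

Node A sees R2 in parallel with the series input of stage 2, R3 + R4 = 29.16 MΩ.
R2 ‖ (R3+R4) = 3.283 MΩ.
So V_A = 8.52 × 0.1117 = 0.9520 V.
Then the unloaded second divider: V_B = V_A × R4/(R3+R4) = 0.9520 × 0.2936 = 0.2795 V.

V_B ≈ 0.279 V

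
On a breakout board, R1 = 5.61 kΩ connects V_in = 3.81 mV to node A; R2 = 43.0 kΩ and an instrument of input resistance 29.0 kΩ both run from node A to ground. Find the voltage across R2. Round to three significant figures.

First combine the lower leg with the load: R2 ‖ R_L = 17.32 kΩ.
Voltage divider with the loaded lower leg: V_out = 3.81 × 17.32/(5.61 + 17.32) = 3.81 × 0.7553 = 2.878 mV.
(Unloaded it would be 3.37 mV; the load pulls it down.)

V_out ≈ 2.88 mV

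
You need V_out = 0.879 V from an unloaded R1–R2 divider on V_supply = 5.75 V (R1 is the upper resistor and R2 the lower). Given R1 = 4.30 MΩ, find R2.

Required fraction k = V_out/V_supply = 0.1529.
So R2 = R1 · V_out/(V_supply − V_out) = 4.30 × 0.879/(5.75 − 0.879) = 4.30 × 0.1805 = 0.7760 MΩ.

R2 ≈ 0.776 MΩ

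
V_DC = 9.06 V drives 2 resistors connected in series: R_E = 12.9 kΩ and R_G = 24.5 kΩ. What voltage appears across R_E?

Total series resistance ΣR = 12.9 + 24.5 = 37.40 kΩ.
By the voltage-divider rule, V = 9.06 × 12.90/37.40 = 3.125 V.

V ≈ 3.12 V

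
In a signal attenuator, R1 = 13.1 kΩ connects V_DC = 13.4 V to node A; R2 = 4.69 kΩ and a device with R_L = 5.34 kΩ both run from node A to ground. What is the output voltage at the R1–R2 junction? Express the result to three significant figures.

R2 ‖ R_L = (4.69 × 5.34)/(4.69 + 5.34) = 2.497 kΩ.
Now apply the divider: V_out = 13.4 × 0.1601 = 2.145 V.

V_out ≈ 2.15 V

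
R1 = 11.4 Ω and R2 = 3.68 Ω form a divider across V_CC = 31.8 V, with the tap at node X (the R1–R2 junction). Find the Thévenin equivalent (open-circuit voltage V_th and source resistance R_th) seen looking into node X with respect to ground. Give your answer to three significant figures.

With X open, the divider is unloaded: V_th = 31.8 × 3.68/15.08 = 7.760 V.
Zeroing V_CC shorts the top of R1 to ground, so R_th = R1 ‖ R2 = 2.782 Ω.

V_th ≈ 7.76 V, R_th ≈ 2.78 Ω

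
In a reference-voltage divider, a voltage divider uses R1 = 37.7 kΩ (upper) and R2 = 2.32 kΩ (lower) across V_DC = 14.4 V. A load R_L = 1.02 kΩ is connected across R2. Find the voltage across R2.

V_out ≈ 0.266 V

First combine the lower leg with the load: R2 ‖ R_L = 0.7085 kΩ.
Voltage divider with the loaded lower leg: V_out = 14.4 × 0.7085/(37.7 + 0.7085) = 14.4 × 0.01845 = 0.2656 V.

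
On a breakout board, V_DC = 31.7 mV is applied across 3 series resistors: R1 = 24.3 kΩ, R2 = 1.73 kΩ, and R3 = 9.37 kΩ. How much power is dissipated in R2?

Series current I = V_DC/ΣR = 31.7/35.40 = 0.8955 µA.
P(R2) = I²·R2 = (0.8955)² × 1.73 = 1.387 nW.

P ≈ 1.39 nW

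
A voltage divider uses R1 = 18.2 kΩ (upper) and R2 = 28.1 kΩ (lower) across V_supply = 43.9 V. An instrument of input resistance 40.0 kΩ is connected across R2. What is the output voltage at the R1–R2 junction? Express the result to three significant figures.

R2 ‖ R_L = (28.1 × 40.0)/(28.1 + 40.0) = 16.51 kΩ.
Voltage divider with the loaded lower leg: V_out = 43.9 × 16.51/(18.2 + 16.51) = 43.9 × 0.4756 = 20.88 V.
(Unloaded it would be 26.6 V; the load pulls it down.)

V_out ≈ 20.9 V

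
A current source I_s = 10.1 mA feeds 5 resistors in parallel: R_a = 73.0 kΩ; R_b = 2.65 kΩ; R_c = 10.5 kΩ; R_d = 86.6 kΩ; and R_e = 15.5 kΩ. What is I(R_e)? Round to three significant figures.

I ≈ 1.16 mA

ΣG = 1/73.0 + 1/2.65 + 1/10.5 + 1/86.6 + 1/15.5 = 0.5624.
By the current-divider rule, I = I_s · G_k/ΣG = 10.1 × 0.1147 = 1.159 mA.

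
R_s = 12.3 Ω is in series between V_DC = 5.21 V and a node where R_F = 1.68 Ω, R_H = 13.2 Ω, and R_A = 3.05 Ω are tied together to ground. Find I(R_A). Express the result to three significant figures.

Parallel bank: R_p = 1/(1/1.68 + 1/13.2 + 1/3.05) = 1.001 Ω.
V_A by voltage divider: V_A = 5.21 × 1.001/(12.3 + 1.001) = 0.3921 V.
I(R_A) = V_A / R_A = 0.3921/3.05 = 0.1286 A.

I ≈ 0.129 A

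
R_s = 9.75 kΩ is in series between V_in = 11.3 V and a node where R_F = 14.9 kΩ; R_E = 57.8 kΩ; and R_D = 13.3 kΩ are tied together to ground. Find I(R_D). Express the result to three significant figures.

Parallel bank: R_p = 1/(1/14.9 + 1/57.8 + 1/13.3) = 6.266 kΩ.
V_A by voltage divider: V_A = 11.3 × 6.266/(9.75 + 6.266) = 4.421 V.
Branch current I = V_A/R_D = 4.421/13.3 = 0.3324 mA.
(Check via current divider: I_total = 0.7056 mA; share G_k/ΣG = 0.4711 → same result.)

I ≈ 0.332 mA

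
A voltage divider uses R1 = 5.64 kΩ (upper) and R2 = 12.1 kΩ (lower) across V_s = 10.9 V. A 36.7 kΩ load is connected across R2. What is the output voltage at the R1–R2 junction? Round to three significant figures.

V_out ≈ 6.73 V

The load sits in parallel with R2, giving an effective lower resistance R2' = R2·R_L/(R2+R_L) = 9.100 kΩ.
Voltage divider with the loaded lower leg: V_out = 10.9 × 9.100/(5.64 + 9.100) = 10.9 × 0.6174 = 6.729 V.
(Unloaded it would be 7.43 V; the load pulls it down.)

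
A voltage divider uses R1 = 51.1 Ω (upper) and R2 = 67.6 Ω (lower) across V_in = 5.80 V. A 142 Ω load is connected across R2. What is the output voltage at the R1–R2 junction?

V_out ≈ 2.74 V

The load sits in parallel with R2, giving an effective lower resistance R2' = R2·R_L/(R2+R_L) = 45.80 Ω.
Now apply the divider: V_out = 5.80 × 0.4726 = 2.741 V.
(Unloaded it would be 3.30 V; the load pulls it down.)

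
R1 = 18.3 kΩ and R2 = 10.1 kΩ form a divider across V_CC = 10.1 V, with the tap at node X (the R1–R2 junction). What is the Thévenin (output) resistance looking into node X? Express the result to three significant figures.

With V_CC suppressed (replaced by a short), R_th = R1 ‖ R2 = (18.30 × 10.1)/(18.30 + 10.1) = 6.508 kΩ.

R_th ≈ 6.51 kΩ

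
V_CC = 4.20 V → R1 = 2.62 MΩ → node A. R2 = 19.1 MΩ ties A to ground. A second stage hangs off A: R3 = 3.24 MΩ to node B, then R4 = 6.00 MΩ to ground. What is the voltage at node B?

Node A sees R2 in parallel with the series input of stage 2, R3 + R4 = 9.240 MΩ.
Effective lower resistance at A: R2 ‖ 9.240 = 6.227 MΩ.
First divider: V_A = V_CC · 6.227/(2.62 + 6.227) = 2.956 V.
V_B = V_A × 0.6494 = 1.920 V.

V_B ≈ 1.92 V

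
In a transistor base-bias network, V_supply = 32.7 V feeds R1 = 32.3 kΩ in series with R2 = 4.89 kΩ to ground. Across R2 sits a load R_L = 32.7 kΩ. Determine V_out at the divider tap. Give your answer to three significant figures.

V_out ≈ 3.81 V

The load sits in parallel with R2, giving an effective lower resistance R2' = R2·R_L/(R2+R_L) = 4.254 kΩ.
Now apply the divider: V_out = 32.7 × 0.1164 = 3.805 V.
(Unloaded it would be 4.30 V; the load pulls it down.)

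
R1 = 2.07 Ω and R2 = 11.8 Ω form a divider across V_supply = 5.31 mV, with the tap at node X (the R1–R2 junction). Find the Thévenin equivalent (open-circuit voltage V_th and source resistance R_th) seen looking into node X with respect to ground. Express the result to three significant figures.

V_th ≈ 4.52 mV, R_th ≈ 1.76 Ω

With X open, the divider is unloaded: V_th = 5.31 × 11.8/13.87 = 4.518 mV.
Looking into X with the source shorted: R_th = R1·R2/(R1+R2) = 2.070 × 11.8/13.87 = 1.761 Ω.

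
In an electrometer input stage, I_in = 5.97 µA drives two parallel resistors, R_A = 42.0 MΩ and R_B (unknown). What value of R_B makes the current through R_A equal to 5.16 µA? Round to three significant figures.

R_B ≈ 268 MΩ

In a two-way split, I_A/I_in = R_B/(R_A + R_B).
5.16/5.97 = R_B/(R_A + R_B) → R_B = R_A · (0.8643)/(1 − 0.8643) = 42.0 × 6.370 = 267.6 MΩ.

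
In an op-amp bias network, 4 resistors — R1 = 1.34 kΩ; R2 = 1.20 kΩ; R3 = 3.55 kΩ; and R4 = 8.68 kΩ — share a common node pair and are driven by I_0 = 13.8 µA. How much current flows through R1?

I ≈ 5.21 µA

Conductances: ΣG = 1/1.34 + 1/1.20 + 1/3.55 + 1/8.68 = 1.976 (1/kΩ).
Current divider: I(R1) = I_0 · G_k/ΣG = 13.8 × (0.7463/1.976) = 13.8 × 0.3776 = 5.210 µA.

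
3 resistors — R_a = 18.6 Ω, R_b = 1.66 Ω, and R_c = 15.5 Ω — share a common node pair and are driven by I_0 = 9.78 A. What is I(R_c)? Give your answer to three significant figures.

I ≈ 0.876 A

Conductances: ΣG = 1/18.6 + 1/1.66 + 1/15.5 = 0.7207 (1/Ω).
By the current-divider rule, I = I_0 · G_k/ΣG = 9.78 × 0.08952 = 0.8755 A.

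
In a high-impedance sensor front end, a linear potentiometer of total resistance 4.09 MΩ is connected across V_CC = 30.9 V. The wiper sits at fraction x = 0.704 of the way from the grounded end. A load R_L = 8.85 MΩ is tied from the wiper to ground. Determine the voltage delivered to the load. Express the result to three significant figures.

The pot divides into 1.211 MΩ above the wiper and 2.879 MΩ below.
R_L loads the lower segment: effective lower R = 2.173 MΩ.
Then V_out = V_CC · 2.173/(1.211 + 2.173) = 19.84 V.

V_out ≈ 19.8 V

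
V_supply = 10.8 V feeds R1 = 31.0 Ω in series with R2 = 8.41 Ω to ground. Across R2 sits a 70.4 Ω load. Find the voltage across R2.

The load sits in parallel with R2, giving an effective lower resistance R2' = R2·R_L/(R2+R_L) = 7.513 Ω.
Then V_out = V_supply · R2'/(R1 + R2') = 10.8 × 7.513/38.51 = 2.107 V.

V_out ≈ 2.11 V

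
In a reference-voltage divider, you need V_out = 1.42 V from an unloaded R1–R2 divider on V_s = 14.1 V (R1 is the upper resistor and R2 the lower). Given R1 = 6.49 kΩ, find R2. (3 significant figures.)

R2 ≈ 0.727 kΩ

The divider ratio is R2/(R1+R2) = 1.42/14.1 = 0.1007.
So R2 = R1 · V_out/(V_s − V_out) = 6.49 × 1.42/(14.1 − 1.42) = 6.49 × 0.1120 = 0.7268 kΩ.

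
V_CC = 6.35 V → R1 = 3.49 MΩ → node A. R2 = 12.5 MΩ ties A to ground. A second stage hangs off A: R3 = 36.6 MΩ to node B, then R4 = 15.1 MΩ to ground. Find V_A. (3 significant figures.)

V_A ≈ 4.72 V

Node A sees R2 in parallel with the series input of stage 2, R3 + R4 = 51.70 MΩ.
R2 ‖ (R3+R4) = 10.07 MΩ.
So V_A = 6.35 × 0.7426 = 4.715 V.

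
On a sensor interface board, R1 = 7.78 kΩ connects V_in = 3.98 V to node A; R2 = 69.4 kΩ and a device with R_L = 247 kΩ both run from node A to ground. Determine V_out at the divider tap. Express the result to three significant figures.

V_out ≈ 3.48 V

The load sits in parallel with R2, giving an effective lower resistance R2' = R2·R_L/(R2+R_L) = 54.18 kΩ.
Now apply the divider: V_out = 3.98 × 0.8744 = 3.480 V.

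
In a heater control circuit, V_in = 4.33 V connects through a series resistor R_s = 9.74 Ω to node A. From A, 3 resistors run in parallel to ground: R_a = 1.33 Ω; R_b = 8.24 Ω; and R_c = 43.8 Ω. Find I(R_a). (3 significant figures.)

I ≈ 0.335 A

Combine the parallel branches: R_p = (1/1.33 + 1/8.24 + 1/43.8)⁻¹ = 1.116 Ω.
V_A by voltage divider: V_A = 4.33 × 1.116/(9.74 + 1.116) = 0.4451 V.
I(R_a) = V_A / R_a = 0.4451/1.33 = 0.3347 A.
(Check via current divider: I_total = 0.3989 A; share G_k/ΣG = 0.8391 → same result.)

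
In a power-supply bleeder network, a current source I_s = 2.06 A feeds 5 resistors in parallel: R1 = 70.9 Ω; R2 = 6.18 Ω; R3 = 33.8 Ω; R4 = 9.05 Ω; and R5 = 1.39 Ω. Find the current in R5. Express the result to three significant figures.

I ≈ 1.43 A

Conductances: ΣG = 1/70.9 + 1/6.18 + 1/33.8 + 1/9.05 + 1/1.39 = 1.035 (1/Ω).
R5 takes the fraction G_k/ΣG = 0.7194/1.035 = 0.6948, so I = 2.06 × 0.6948 = 1.431 A.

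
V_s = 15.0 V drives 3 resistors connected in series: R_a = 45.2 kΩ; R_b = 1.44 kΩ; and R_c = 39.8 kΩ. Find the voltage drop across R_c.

Series total: ΣR = 45.2 + 1.44 + 39.8 = 86.44 kΩ.
By the voltage-divider rule, V = 15.0 × 39.80/86.44 = 6.907 V.

V ≈ 6.91 V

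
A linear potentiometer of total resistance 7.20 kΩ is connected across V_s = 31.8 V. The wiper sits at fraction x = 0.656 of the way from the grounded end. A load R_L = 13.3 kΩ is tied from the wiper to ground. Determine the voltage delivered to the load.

The pot divides into 2.477 kΩ above the wiper and 4.723 kΩ below.
(x·R_p) ‖ R_L = 3.485 kΩ.
Then V_out = V_s · 3.485/(2.477 + 3.485) = 18.59 V.

V_out ≈ 18.6 V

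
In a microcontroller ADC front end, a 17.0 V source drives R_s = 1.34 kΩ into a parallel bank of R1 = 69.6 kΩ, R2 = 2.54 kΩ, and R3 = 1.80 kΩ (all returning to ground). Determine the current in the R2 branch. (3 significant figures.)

I ≈ 2.92 mA

Equivalent of the parallel group: R_p = 1.038 kΩ.
V_A = 17.0 × 1.038/2.378 = 7.420 V.
Branch current I = V_A/R2 = 7.420/2.54 = 2.921 mA.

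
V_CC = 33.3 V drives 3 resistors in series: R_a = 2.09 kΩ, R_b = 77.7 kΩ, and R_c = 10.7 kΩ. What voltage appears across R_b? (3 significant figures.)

V ≈ 28.6 V

Series total: ΣR = 2.09 + 77.7 + 10.7 = 90.49 kΩ.
By the voltage-divider rule, V = 33.3 × 77.70/90.49 = 28.59 V.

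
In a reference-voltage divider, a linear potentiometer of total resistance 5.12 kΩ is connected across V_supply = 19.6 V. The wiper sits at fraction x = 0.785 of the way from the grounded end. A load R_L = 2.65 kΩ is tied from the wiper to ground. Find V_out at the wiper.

Lower segment x·R_p = 4.019 kΩ; upper segment (1−x)·R_p = 1.101 kΩ.
Lower segment in parallel with the load: 4.019 ‖ 2.65 = 1.597 kΩ.
V_out = 19.6 × 1.597/(1.101 + 1.597) = 11.60 V.
(Unloaded: V_out = x·V_supply = 15.4 V.)

V_out ≈ 11.6 V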